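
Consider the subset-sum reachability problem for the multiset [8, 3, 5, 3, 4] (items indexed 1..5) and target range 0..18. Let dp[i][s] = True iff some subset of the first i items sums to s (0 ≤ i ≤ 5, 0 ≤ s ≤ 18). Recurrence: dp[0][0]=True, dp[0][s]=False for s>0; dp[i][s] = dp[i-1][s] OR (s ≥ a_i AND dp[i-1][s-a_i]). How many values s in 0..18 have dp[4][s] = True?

9

i\s   0   1   2   3   4   5   6   7   8   9  10  11  12  13  14  15  16  17  18
  0   T   F   F   F   F   F   F   F   F   F   F   F   F   F   F   F   F   F   F
  1   T   F   F   F   F   F   F   F   T   F   F   F   F   F   F   F   F   F   F
  2   T   F   F   T   F   F   F   F   T   F   F   T   F   F   F   F   F   F   F
  3   T   F   F   T   F   T   F   F   T   F   F   T   F   T   F   F   T   F   F
  4   T   F   F   T   F   T   T   F   T   F   F   T   F   T   T   F   T   F   F
  5   T   F   F   T   T   T   T   T   T   T   T   T   T   T   T   T   T   T   T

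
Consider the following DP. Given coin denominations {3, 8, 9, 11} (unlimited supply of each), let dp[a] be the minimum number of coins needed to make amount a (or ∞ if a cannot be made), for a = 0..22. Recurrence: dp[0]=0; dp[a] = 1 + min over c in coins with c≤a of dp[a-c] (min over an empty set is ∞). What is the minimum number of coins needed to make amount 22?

2

 a  0  1  2  3  4  5  6  7  8  9 10 11 12 13 14 15 16 17 18 19 20 21 22
dp  0  -  -  1  -  -  2  -  1  1  -  1  2  -  2  3  2  2  2  2  2  3  2
(- denotes ∞ / unreachable)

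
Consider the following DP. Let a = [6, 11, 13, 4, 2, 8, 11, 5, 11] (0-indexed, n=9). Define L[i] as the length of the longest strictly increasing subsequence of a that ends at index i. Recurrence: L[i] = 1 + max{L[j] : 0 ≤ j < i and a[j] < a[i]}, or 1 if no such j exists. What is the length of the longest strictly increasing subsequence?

   i    0    1    2    3    4    5    6    7    8
a[i]    6   11   13    4    2    8   11    5   11
L[i]    1    2    3    1    1    2    3    2    3

3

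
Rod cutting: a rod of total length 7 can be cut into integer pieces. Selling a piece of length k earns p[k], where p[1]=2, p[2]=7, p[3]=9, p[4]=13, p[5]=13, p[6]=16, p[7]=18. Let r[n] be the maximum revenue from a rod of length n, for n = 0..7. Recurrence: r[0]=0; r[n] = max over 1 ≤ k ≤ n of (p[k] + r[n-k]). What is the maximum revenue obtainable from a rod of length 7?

23

   n    0    1    2    3    4    5    6    7
r[n]    0    2    7    9   14   16   21   23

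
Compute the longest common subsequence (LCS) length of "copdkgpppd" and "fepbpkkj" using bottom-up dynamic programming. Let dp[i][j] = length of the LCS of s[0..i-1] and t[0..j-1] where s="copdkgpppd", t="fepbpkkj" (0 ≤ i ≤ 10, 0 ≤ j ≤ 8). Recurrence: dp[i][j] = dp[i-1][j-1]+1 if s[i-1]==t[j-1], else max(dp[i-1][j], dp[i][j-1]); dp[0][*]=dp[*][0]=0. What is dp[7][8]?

2

   ''  f  e  p  b  p  k  k  j
''  0  0  0  0  0  0  0  0  0
 c  0  0  0  0  0  0  0  0  0
 o  0  0  0  0  0  0  0  0  0
 p  0  0  0  1  1  1  1  1  1
 d  0  0  0  1  1  1  1  1  1
 k  0  0  0  1  1  1  2  2  2
 g  0  0  0  1  1  1  2  2  2
 p  0  0  0  1  1  2  2  2  2
 p  0  0  0  1  1  2  2  2  2
 p  0  0  0  1  1  2  2  2  2
 d  0  0  0  1  1  2  2  2  2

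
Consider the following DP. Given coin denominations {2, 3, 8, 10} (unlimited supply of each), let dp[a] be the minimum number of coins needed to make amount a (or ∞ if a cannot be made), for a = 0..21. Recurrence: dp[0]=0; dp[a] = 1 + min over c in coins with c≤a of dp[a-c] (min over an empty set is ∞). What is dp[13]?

 a  0  1  2  3  4  5  6  7  8  9 10 11 12 13 14 15 16 17 18 19 20 21
dp  0  -  1  1  2  2  2  3  1  3  1  2  2  2  3  3  2  4  2  3  2  3
(- denotes ∞ / unreachable)

2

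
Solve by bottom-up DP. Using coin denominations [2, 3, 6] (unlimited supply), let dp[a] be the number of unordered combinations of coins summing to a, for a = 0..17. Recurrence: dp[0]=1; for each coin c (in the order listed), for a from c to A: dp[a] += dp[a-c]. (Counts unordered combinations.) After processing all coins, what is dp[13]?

3

after  coin     0     1     2     3     4     5     6     7     8     9    10    11    12    13    14    15    16    17
          2     1     0     1     0     1     0     1     0     1     0     1     0     1     0     1     0     1     0
          3     1     0     1     1     1     1     2     1     2     2     2     2     3     2     3     3     3     3
          6     1     0     1     1     1     1     3     1     3     3     3     3     6     3     6     6     6     6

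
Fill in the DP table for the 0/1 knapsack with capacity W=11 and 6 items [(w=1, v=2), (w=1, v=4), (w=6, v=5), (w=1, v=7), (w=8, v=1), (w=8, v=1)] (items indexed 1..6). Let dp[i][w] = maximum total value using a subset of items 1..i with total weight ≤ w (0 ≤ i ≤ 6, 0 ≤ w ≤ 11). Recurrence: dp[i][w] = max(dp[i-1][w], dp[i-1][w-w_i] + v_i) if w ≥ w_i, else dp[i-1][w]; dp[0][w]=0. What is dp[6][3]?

13

i\w   0   1   2   3   4   5   6   7   8   9  10  11
  0   0   0   0   0   0   0   0   0   0   0   0   0
  1   0   2   2   2   2   2   2   2   2   2   2   2
  2   0   4   6   6   6   6   6   6   6   6   6   6
  3   0   4   6   6   6   6   6   9  11  11  11  11
  4   0   7  11  13  13  13  13  13  16  18  18  18
  5   0   7  11  13  13  13  13  13  16  18  18  18
  6   0   7  11  13  13  13  13  13  16  18  18  18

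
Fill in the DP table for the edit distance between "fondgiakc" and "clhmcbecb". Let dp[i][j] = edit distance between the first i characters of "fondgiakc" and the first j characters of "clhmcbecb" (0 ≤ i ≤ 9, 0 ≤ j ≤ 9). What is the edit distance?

9

   ''  c  l  h  m  c  b  e  c  b
''  0  1  2  3  4  5  6  7  8  9
 f  1  1  2  3  4  5  6  7  8  9
 o  2  2  2  3  4  5  6  7  8  9
 n  3  3  3  3  4  5  6  7  8  9
 d  4  4  4  4  4  5  6  7  8  9
 g  5  5  5  5  5  5  6  7  8  9
 i  6  6  6  6  6  6  6  7  8  9
 a  7  7  7  7  7  7  7  7  8  9
 k  8  8  8  8  8  8  8  8  8  9
 c  9  8  9  9  9  8  9  9  8  9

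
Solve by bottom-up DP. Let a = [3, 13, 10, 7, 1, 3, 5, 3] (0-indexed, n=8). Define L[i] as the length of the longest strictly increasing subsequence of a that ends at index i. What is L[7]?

   i    0    1    2    3    4    5    6    7
a[i]    3   13   10    7    1    3    5    3
L[i]    1    2    2    2    1    2    3    2

2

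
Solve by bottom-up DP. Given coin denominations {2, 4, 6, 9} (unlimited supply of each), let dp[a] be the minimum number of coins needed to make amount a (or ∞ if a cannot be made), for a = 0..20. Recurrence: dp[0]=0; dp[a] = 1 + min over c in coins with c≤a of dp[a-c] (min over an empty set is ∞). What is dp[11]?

 a  0  1  2  3  4  5  6  7  8  9 10 11 12 13 14 15 16 17 18 19 20
dp  0  -  1  -  1  -  1  -  2  1  2  2  2  2  3  2  3  3  2  3  3
(- denotes ∞ / unreachable)

2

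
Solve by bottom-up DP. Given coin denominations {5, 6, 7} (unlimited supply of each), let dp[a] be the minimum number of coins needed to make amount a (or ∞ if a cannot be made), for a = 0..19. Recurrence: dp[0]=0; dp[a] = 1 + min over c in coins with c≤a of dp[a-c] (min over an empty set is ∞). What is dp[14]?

2

 a  0  1  2  3  4  5  6  7  8  9 10 11 12 13 14 15 16 17 18 19
dp  0  -  -  -  -  1  1  1  -  -  2  2  2  2  2  3  3  3  3  3
(- denotes ∞ / unreachable)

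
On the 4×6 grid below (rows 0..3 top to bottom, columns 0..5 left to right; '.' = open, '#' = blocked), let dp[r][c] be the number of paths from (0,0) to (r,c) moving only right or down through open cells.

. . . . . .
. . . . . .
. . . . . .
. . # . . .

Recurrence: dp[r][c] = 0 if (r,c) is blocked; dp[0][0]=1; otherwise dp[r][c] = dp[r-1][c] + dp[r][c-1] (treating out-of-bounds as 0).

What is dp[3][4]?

25

r\c   0   1   2   3   4   5
  0   1   1   1   1   1   1
  1   1   2   3   4   5   6
  2   1   3   6  10  15  21
  3   1   4   0  10  25  46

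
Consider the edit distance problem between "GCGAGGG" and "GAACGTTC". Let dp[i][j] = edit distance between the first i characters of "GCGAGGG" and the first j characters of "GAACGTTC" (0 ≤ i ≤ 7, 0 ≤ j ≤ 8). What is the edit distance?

   ''  G  A  A  C  G  T  T  C
''  0  1  2  3  4  5  6  7  8
 G  1  0  1  2  3  4  5  6  7
 C  2  1  1  2  2  3  4  5  6
 G  3  2  2  2  3  2  3  4  5
 A  4  3  2  2  3  3  3  4  5
 G  5  4  3  3  3  3  4  4  5
 G  6  5  4  4  4  3  4  5  5
 G  7  6  5  5  5  4  4  5  6

6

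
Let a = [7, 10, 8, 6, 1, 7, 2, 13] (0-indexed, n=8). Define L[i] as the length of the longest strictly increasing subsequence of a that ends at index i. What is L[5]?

2

   i    0    1    2    3    4    5    6    7
a[i]    7   10    8    6    1    7    2   13
L[i]    1    2    2    1    1    2    2    3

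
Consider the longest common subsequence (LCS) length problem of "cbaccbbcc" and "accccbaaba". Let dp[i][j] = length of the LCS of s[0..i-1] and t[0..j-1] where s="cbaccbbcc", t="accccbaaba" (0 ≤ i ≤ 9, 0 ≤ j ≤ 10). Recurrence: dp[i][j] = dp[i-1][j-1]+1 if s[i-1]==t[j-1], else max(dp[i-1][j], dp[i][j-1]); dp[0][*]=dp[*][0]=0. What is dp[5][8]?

3

   ''  a  c  c  c  c  b  a  a  b  a
''  0  0  0  0  0  0  0  0  0  0  0
 c  0  0  1  1  1  1  1  1  1  1  1
 b  0  0  1  1  1  1  2  2  2  2  2
 a  0  1  1  1  1  1  2  3  3  3  3
 c  0  1  2  2  2  2  2  3  3  3  3
 c  0  1  2  3  3  3  3  3  3  3  3
 b  0  1  2  3  3  3  4  4  4  4  4
 b  0  1  2  3  3  3  4  4  4  5  5
 c  0  1  2  3  4  4  4  4  4  5  5
 c  0  1  2  3  4  5  5  5  5  5  5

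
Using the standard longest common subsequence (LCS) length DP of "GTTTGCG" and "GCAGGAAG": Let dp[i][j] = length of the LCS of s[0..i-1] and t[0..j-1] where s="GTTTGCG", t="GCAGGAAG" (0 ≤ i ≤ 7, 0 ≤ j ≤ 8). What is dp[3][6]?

   ''  G  C  A  G  G  A  A  G
''  0  0  0  0  0  0  0  0  0
 G  0  1  1  1  1  1  1  1  1
 T  0  1  1  1  1  1  1  1  1
 T  0  1  1  1  1  1  1  1  1
 T  0  1  1  1  1  1  1  1  1
 G  0  1  1  1  2  2  2  2  2
 C  0  1  2  2  2  2  2  2  2
 G  0  1  2  2  3  3  3  3  3

1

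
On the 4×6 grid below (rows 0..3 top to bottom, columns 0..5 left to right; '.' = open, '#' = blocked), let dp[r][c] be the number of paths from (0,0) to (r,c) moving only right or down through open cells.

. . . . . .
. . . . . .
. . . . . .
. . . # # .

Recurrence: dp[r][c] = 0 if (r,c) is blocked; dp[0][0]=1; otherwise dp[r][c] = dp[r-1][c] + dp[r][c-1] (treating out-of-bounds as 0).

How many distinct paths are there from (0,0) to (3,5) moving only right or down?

r\c   0   1   2   3   4   5
  0   1   1   1   1   1   1
  1   1   2   3   4   5   6
  2   1   3   6  10  15  21
  3   1   4  10   0   0  21

21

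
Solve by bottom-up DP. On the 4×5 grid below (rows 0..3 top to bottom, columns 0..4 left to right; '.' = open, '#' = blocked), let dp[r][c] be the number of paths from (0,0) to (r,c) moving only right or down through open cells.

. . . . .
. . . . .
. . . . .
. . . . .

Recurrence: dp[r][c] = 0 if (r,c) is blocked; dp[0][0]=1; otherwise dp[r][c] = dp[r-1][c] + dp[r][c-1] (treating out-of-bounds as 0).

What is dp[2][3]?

10

r\c   0   1   2   3   4
  0   1   1   1   1   1
  1   1   2   3   4   5
  2   1   3   6  10  15
  3   1   4  10  20  35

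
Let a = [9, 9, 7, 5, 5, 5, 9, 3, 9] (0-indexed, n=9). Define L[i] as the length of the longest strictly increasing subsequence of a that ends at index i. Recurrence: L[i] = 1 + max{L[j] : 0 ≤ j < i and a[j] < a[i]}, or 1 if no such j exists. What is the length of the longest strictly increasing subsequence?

   i    0    1    2    3    4    5    6    7    8
a[i]    9    9    7    5    5    5    9    3    9
L[i]    1    1    1    1    1    1    2    1    2

2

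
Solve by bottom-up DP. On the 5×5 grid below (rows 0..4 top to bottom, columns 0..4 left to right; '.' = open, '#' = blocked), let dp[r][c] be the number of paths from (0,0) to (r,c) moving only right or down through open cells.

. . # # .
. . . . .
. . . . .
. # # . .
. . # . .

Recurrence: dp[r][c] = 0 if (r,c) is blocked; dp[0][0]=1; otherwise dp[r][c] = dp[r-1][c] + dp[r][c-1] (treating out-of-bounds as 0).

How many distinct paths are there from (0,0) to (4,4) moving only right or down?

r\c   0   1   2   3   4
  0   1   1   0   0   0
  1   1   2   2   2   2
  2   1   3   5   7   9
  3   1   0   0   7  16
  4   1   1   0   7  23

23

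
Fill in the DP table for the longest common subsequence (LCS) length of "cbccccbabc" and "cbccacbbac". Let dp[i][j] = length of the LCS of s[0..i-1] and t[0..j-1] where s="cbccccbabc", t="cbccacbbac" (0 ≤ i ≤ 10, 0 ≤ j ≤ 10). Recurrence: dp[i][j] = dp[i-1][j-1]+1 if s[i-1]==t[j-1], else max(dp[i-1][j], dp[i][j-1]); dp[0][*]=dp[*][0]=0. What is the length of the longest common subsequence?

   ''  c  b  c  c  a  c  b  b  a  c
''  0  0  0  0  0  0  0  0  0  0  0
 c  0  1  1  1  1  1  1  1  1  1  1
 b  0  1  2  2  2  2  2  2  2  2  2
 c  0  1  2  3  3  3  3  3  3  3  3
 c  0  1  2  3  4  4  4  4  4  4  4
 c  0  1  2  3  4  4  5  5  5  5  5
 c  0  1  2  3  4  4  5  5  5  5  6
 b  0  1  2  3  4  4  5  6  6  6  6
 a  0  1  2  3  4  5  5  6  6  7  7
 b  0  1  2  3  4  5  5  6  7  7  7
 c  0  1  2  3  4  5  6  6  7  7  8

8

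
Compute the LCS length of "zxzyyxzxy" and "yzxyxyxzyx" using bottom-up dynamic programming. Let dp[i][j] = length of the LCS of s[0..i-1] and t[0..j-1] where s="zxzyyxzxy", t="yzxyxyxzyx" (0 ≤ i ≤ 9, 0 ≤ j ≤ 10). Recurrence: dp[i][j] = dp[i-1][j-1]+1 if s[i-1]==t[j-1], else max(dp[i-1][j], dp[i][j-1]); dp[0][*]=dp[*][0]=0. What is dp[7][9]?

6

   ''  y  z  x  y  x  y  x  z  y  x
''  0  0  0  0  0  0  0  0  0  0  0
 z  0  0  1  1  1  1  1  1  1  1  1
 x  0  0  1  2  2  2  2  2  2  2  2
 z  0  0  1  2  2  2  2  2  3  3  3
 y  0  1  1  2  3  3  3  3  3  4  4
 y  0  1  1  2  3  3  4  4  4  4  4
 x  0  1  1  2  3  4  4  5  5  5  5
 z  0  1  2  2  3  4  4  5  6  6  6
 x  0  1  2  3  3  4  4  5  6  6  7
 y  0  1  2  3  4  4  5  5  6  7  7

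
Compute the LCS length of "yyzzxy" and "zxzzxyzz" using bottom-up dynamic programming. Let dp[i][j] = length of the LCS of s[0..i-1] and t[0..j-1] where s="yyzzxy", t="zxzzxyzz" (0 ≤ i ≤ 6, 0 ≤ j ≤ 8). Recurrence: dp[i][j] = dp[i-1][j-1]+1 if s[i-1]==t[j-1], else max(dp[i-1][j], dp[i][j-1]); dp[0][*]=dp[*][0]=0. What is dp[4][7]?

2

   ''  z  x  z  z  x  y  z  z
''  0  0  0  0  0  0  0  0  0
 y  0  0  0  0  0  0  1  1  1
 y  0  0  0  0  0  0  1  1  1
 z  0  1  1  1  1  1  1  2  2
 z  0  1  1  2  2  2  2  2  3
 x  0  1  2  2  2  3  3  3  3
 y  0  1  2  2  2  3  4  4  4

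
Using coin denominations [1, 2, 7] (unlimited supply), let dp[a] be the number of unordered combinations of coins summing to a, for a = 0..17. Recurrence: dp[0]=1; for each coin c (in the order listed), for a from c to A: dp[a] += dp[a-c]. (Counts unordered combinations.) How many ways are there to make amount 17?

17

after  coin     0     1     2     3     4     5     6     7     8     9    10    11    12    13    14    15    16    17
          1     1     1     1     1     1     1     1     1     1     1     1     1     1     1     1     1     1     1
          2     1     1     2     2     3     3     4     4     5     5     6     6     7     7     8     8     9     9
          7     1     1     2     2     3     3     4     5     6     7     8     9    10    11    13    14    16    17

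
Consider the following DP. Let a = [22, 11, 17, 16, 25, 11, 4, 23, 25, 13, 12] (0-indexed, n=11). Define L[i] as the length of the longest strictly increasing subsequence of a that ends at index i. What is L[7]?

   i    0    1    2    3    4    5    6    7    8    9   10
a[i]   22   11   17   16   25   11    4   23   25   13   12
L[i]    1    1    2    2    3    1    1    3    4    2    2

3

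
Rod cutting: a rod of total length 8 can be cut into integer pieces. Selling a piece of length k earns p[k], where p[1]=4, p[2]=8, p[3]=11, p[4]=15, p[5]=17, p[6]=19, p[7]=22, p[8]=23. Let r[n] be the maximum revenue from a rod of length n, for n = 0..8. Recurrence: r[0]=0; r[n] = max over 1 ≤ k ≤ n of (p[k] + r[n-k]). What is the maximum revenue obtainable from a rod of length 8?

   n    0    1    2    3    4    5    6    7    8
r[n]    0    4    8   12   16   20   24   28   32

32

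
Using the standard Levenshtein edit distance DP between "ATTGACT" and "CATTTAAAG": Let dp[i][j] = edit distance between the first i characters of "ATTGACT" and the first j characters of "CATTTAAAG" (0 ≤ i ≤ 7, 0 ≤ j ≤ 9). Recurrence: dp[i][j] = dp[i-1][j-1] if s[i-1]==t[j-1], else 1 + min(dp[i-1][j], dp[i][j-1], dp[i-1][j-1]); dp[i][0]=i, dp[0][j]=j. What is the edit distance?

   ''  C  A  T  T  T  A  A  A  G
''  0  1  2  3  4  5  6  7  8  9
 A  1  1  1  2  3  4  5  6  7  8
 T  2  2  2  1  2  3  4  5  6  7
 T  3  3  3  2  1  2  3  4  5  6
 G  4  4  4  3  2  2  3  4  5  5
 A  5  5  4  4  3  3  2  3  4  5
 C  6  5  5  5  4  4  3  3  4  5
 T  7  6  6  5  5  4  4  4  4  5

5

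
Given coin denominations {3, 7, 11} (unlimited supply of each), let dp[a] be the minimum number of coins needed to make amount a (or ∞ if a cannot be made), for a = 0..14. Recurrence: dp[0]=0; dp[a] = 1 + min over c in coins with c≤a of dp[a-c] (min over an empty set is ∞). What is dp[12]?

4

 a  0  1  2  3  4  5  6  7  8  9 10 11 12 13 14
dp  0  -  -  1  -  -  2  1  -  3  2  1  4  3  2
(- denotes ∞ / unreachable)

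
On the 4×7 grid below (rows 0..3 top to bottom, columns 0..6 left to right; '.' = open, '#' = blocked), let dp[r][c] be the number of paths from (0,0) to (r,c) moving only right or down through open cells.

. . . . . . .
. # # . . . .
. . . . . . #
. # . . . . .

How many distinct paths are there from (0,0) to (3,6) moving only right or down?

14

r\c   0   1   2   3   4   5   6
  0   1   1   1   1   1   1   1
  1   1   0   0   1   2   3   4
  2   1   1   1   2   4   7   0
  3   1   0   1   3   7  14  14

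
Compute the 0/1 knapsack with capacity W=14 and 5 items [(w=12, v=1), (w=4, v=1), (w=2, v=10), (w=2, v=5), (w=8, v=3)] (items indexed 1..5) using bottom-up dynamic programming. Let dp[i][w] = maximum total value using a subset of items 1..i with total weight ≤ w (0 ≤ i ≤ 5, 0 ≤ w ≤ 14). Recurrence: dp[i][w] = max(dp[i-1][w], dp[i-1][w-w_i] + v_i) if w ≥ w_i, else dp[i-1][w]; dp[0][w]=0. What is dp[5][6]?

i\w   0   1   2   3   4   5   6   7   8   9  10  11  12  13  14
  0   0   0   0   0   0   0   0   0   0   0   0   0   0   0   0
  1   0   0   0   0   0   0   0   0   0   0   0   0   1   1   1
  2   0   0   0   0   1   1   1   1   1   1   1   1   1   1   1
  3   0   0  10  10  10  10  11  11  11  11  11  11  11  11  11
  4   0   0  10  10  15  15  15  15  16  16  16  16  16  16  16
  5   0   0  10  10  15  15  15  15  16  16  16  16  18  18  18

15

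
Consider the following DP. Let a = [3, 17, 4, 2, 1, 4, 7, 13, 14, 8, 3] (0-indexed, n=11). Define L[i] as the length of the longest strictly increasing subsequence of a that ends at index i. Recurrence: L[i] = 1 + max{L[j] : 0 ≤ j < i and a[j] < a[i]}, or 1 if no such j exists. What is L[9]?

   i    0    1    2    3    4    5    6    7    8    9   10
a[i]    3   17    4    2    1    4    7   13   14    8    3
L[i]    1    2    2    1    1    2    3    4    5    4    2

4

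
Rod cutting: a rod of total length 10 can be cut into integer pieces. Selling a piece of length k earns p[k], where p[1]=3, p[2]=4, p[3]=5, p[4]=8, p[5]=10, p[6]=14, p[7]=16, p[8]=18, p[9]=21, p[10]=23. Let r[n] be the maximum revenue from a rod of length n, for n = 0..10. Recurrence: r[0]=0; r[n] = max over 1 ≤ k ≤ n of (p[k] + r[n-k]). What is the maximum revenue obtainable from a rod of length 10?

   n    0    1    2    3    4    5    6    7    8    9   10
r[n]    0    3    6    9   12   15   18   21   24   27   30

30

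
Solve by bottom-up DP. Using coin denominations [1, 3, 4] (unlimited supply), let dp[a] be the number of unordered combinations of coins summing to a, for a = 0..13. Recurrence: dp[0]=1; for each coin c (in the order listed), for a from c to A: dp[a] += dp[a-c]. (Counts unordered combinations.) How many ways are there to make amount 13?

after  coin     0     1     2     3     4     5     6     7     8     9    10    11    12    13
          1     1     1     1     1     1     1     1     1     1     1     1     1     1     1
          3     1     1     1     2     2     2     3     3     3     4     4     4     5     5
          4     1     1     1     2     3     3     4     5     6     7     8     9    11    12

12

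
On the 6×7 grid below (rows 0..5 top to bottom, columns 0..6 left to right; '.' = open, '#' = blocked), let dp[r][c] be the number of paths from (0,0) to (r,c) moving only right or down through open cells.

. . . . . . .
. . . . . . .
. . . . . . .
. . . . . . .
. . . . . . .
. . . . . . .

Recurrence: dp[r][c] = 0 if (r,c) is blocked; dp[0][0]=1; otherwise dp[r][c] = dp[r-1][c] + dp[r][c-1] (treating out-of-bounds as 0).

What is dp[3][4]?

35

r\c   0   1   2   3   4   5   6
  0   1   1   1   1   1   1   1
  1   1   2   3   4   5   6   7
  2   1   3   6  10  15  21  28
  3   1   4  10  20  35  56  84
  4   1   5  15  35  70 126 210
  5   1   6  21  56 126 252 462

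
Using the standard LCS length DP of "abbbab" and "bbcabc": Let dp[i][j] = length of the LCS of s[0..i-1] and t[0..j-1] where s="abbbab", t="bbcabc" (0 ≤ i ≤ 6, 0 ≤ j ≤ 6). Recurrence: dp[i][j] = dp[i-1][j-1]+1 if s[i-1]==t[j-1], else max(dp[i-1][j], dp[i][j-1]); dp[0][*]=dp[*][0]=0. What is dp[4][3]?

2

   ''  b  b  c  a  b  c
''  0  0  0  0  0  0  0
 a  0  0  0  0  1  1  1
 b  0  1  1  1  1  2  2
 b  0  1  2  2  2  2  2
 b  0  1  2  2  2  3  3
 a  0  1  2  2  3  3  3
 b  0  1  2  2  3  4  4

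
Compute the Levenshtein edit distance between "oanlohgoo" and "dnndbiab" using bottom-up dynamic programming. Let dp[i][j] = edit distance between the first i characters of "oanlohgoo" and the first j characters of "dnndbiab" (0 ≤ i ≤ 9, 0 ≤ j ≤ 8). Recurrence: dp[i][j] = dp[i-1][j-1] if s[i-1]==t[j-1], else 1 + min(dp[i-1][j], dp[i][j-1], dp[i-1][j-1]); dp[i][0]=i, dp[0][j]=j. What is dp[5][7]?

6

   ''  d  n  n  d  b  i  a  b
''  0  1  2  3  4  5  6  7  8
 o  1  1  2  3  4  5  6  7  8
 a  2  2  2  3  4  5  6  6  7
 n  3  3  2  2  3  4  5  6  7
 l  4  4  3  3  3  4  5  6  7
 o  5  5  4  4  4  4  5  6  7
 h  6  6  5  5  5  5  5  6  7
 g  7  7  6  6  6  6  6  6  7
 o  8  8  7  7  7  7  7  7  7
 o  9  9  8  8  8  8  8  8  8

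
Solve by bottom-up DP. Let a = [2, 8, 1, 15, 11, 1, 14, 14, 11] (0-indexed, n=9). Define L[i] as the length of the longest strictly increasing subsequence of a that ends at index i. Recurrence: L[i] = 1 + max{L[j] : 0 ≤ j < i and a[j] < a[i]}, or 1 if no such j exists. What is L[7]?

4

   i    0    1    2    3    4    5    6    7    8
a[i]    2    8    1   15   11    1   14   14   11
L[i]    1    2    1    3    3    1    4    4    3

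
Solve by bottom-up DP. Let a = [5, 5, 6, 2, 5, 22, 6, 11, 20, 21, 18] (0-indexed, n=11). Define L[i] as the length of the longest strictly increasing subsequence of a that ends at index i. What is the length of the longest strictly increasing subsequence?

   i    0    1    2    3    4    5    6    7    8    9   10
a[i]    5    5    6    2    5   22    6   11   20   21   18
L[i]    1    1    2    1    2    3    3    4    5    6    5

6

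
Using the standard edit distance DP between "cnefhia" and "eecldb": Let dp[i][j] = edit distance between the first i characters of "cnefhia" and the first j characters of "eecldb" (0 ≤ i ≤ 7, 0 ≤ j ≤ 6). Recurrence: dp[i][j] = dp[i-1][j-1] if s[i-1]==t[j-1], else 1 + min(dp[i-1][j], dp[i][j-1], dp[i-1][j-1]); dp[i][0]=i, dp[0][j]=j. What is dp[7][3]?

6

   ''  e  e  c  l  d  b
''  0  1  2  3  4  5  6
 c  1  1  2  2  3  4  5
 n  2  2  2  3  3  4  5
 e  3  2  2  3  4  4  5
 f  4  3  3  3  4  5  5
 h  5  4  4  4  4  5  6
 i  6  5  5  5  5  5  6
 a  7  6  6  6  6  6  6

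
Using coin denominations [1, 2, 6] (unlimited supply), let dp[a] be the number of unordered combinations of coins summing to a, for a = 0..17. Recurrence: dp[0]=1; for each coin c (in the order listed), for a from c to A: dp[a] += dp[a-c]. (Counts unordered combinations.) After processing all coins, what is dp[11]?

9

after  coin     0     1     2     3     4     5     6     7     8     9    10    11    12    13    14    15    16    17
          1     1     1     1     1     1     1     1     1     1     1     1     1     1     1     1     1     1     1
          2     1     1     2     2     3     3     4     4     5     5     6     6     7     7     8     8     9     9
          6     1     1     2     2     3     3     5     5     7     7     9     9    12    12    15    15    18    18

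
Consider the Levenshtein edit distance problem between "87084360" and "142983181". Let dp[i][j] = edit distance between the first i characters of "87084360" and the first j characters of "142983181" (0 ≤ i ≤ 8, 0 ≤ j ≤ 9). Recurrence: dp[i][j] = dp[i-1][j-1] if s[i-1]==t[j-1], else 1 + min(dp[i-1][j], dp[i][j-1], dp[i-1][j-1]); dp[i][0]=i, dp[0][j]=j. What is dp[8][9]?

8

   ''  1  4  2  9  8  3  1  8  1
''  0  1  2  3  4  5  6  7  8  9
 8  1  1  2  3  4  4  5  6  7  8
 7  2  2  2  3  4  5  5  6  7  8
 0  3  3  3  3  4  5  6  6  7  8
 8  4  4  4  4  4  4  5  6  6  7
 4  5  5  4  5  5  5  5  6  7  7
 3  6  6  5  5  6  6  5  6  7  8
 6  7  7  6  6  6  7  6  6  7  8
 0  8  8  7  7  7  7  7  7  7  8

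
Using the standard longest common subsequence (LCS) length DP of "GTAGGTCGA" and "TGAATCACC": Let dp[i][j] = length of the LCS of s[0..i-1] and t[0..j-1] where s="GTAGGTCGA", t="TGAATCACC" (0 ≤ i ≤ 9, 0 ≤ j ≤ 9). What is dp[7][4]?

2

   ''  T  G  A  A  T  C  A  C  C
''  0  0  0  0  0  0  0  0  0  0
 G  0  0  1  1  1  1  1  1  1  1
 T  0  1  1  1  1  2  2  2  2  2
 A  0  1  1  2  2  2  2  3  3  3
 G  0  1  2  2  2  2  2  3  3  3
 G  0  1  2  2  2  2  2  3  3  3
 T  0  1  2  2  2  3  3  3  3  3
 C  0  1  2  2  2  3  4  4  4  4
 G  0  1  2  2  2  3  4  4  4  4
 A  0  1  2  3  3  3  4  5  5  5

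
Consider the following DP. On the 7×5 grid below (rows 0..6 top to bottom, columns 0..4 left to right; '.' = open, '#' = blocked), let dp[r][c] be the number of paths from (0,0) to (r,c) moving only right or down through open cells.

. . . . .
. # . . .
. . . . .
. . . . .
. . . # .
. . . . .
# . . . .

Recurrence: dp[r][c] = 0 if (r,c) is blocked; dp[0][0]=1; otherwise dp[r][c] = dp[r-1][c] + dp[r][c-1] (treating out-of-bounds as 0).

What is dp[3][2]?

4

r\c   0   1   2   3   4
  0   1   1   1   1   1
  1   1   0   1   2   3
  2   1   1   2   4   7
  3   1   2   4   8  15
  4   1   3   7   0  15
  5   1   4  11  11  26
  6   0   4  15  26  52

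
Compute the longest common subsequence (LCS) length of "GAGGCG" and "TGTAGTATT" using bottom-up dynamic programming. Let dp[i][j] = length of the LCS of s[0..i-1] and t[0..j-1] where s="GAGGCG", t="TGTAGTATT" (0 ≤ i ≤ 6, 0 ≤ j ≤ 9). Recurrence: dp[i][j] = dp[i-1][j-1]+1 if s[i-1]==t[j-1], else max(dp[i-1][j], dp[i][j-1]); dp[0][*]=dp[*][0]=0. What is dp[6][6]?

   ''  T  G  T  A  G  T  A  T  T
''  0  0  0  0  0  0  0  0  0  0
 G  0  0  1  1  1  1  1  1  1  1
 A  0  0  1  1  2  2  2  2  2  2
 G  0  0  1  1  2  3  3  3  3  3
 G  0  0  1  1  2  3  3  3  3  3
 C  0  0  1  1  2  3  3  3  3  3
 G  0  0  1  1  2  3  3  3  3  3

3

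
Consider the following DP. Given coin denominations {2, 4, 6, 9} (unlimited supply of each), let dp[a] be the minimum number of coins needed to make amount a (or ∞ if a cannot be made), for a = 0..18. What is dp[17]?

3

 a  0  1  2  3  4  5  6  7  8  9 10 11 12 13 14 15 16 17 18
dp  0  -  1  -  1  -  1  -  2  1  2  2  2  2  3  2  3  3  2
(- denotes ∞ / unreachable)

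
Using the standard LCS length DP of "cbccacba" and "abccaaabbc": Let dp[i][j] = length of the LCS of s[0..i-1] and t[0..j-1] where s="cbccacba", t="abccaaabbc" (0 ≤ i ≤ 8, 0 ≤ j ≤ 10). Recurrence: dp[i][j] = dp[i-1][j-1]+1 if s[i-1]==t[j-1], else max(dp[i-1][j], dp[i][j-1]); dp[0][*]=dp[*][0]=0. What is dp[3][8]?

2

   ''  a  b  c  c  a  a  a  b  b  c
''  0  0  0  0  0  0  0  0  0  0  0
 c  0  0  0  1  1  1  1  1  1  1  1
 b  0  0  1  1  1  1  1  1  2  2  2
 c  0  0  1  2  2  2  2  2  2  2  3
 c  0  0  1  2  3  3  3  3  3  3  3
 a  0  1  1  2  3  4  4  4  4  4  4
 c  0  1  1  2  3  4  4  4  4  4  5
 b  0  1  2  2  3  4  4  4  5  5  5
 a  0  1  2  2  3  4  5  5  5  5  5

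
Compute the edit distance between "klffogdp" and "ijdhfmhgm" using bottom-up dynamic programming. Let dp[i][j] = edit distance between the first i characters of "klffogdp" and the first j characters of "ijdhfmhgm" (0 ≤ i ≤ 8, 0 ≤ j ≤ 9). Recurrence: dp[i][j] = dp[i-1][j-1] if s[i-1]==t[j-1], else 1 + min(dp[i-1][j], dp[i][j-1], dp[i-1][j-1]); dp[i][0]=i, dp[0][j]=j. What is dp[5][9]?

8

   ''  i  j  d  h  f  m  h  g  m
''  0  1  2  3  4  5  6  7  8  9
 k  1  1  2  3  4  5  6  7  8  9
 l  2  2  2  3  4  5  6  7  8  9
 f  3  3  3  3  4  4  5  6  7  8
 f  4  4  4  4  4  4  5  6  7  8
 o  5  5  5  5  5  5  5  6  7  8
 g  6  6  6  6  6  6  6  6  6  7
 d  7  7  7  6  7  7  7  7  7  7
 p  8  8  8  7  7  8  8  8  8  8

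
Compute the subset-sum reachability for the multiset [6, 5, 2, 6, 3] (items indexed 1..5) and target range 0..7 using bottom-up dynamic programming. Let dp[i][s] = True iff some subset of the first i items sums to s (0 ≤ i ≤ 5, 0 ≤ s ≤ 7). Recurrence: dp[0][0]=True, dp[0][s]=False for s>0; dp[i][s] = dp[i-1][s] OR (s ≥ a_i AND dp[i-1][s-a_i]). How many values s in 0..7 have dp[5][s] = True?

i\s   0   1   2   3   4   5   6   7
  0   T   F   F   F   F   F   F   F
  1   T   F   F   F   F   F   T   F
  2   T   F   F   F   F   T   T   F
  3   T   F   T   F   F   T   T   T
  4   T   F   T   F   F   T   T   T
  5   T   F   T   T   F   T   T   T

6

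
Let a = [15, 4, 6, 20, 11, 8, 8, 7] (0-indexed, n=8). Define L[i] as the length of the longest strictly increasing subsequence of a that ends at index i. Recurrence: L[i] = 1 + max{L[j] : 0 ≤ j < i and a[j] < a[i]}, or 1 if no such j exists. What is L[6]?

3

   i    0    1    2    3    4    5    6    7
a[i]   15    4    6   20   11    8    8    7
L[i]    1    1    2    3    3    3    3    3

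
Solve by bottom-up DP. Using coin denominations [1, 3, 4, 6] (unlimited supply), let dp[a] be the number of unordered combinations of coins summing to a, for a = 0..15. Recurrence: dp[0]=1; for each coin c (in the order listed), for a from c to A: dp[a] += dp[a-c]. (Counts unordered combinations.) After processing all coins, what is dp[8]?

7

after  coin     0     1     2     3     4     5     6     7     8     9    10    11    12    13    14    15
          1     1     1     1     1     1     1     1     1     1     1     1     1     1     1     1     1
          3     1     1     1     2     2     2     3     3     3     4     4     4     5     5     5     6
          4     1     1     1     2     3     3     4     5     6     7     8     9    11    12    13    15
          6     1     1     1     2     3     3     5     6     7     9    11    12    16    18    20    24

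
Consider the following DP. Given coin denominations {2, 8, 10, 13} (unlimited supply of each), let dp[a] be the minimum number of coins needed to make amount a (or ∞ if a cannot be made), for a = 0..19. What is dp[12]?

2

 a  0  1  2  3  4  5  6  7  8  9 10 11 12 13 14 15 16 17 18 19
dp  0  -  1  -  2  -  3  -  1  -  1  -  2  1  3  2  2  3  2  4
(- denotes ∞ / unreachable)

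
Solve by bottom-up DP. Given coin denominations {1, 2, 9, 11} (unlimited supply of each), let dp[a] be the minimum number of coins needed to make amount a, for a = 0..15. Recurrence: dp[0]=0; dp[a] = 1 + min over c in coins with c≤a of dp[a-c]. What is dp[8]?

4

 a  0  1  2  3  4  5  6  7  8  9 10 11 12 13 14 15
dp  0  1  1  2  2  3  3  4  4  1  2  1  2  2  3  3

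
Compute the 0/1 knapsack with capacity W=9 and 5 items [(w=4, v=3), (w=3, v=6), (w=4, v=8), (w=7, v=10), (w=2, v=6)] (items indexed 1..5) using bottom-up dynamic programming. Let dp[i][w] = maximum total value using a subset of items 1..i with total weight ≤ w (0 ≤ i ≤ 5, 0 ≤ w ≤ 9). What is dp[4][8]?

i\w   0   1   2   3   4   5   6   7   8   9
  0   0   0   0   0   0   0   0   0   0   0
  1   0   0   0   0   3   3   3   3   3   3
  2   0   0   0   6   6   6   6   9   9   9
  3   0   0   0   6   8   8   8  14  14  14
  4   0   0   0   6   8   8   8  14  14  14
  5   0   0   6   6   8  12  14  14  14  20

14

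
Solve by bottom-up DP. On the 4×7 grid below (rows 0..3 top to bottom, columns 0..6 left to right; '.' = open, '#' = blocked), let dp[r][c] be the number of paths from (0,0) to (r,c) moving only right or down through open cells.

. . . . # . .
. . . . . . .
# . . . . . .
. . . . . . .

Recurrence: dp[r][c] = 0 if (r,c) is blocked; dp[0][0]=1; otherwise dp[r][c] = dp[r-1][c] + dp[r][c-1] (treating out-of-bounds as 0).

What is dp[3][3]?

r\c   0   1   2   3   4   5   6
  0   1   1   1   1   0   0   0
  1   1   2   3   4   4   4   4
  2   0   2   5   9  13  17  21
  3   0   2   7  16  29  46  67

16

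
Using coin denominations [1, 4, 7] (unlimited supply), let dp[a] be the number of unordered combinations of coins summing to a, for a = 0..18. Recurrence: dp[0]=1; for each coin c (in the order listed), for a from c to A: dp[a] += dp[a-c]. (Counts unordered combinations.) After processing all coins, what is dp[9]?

4

after  coin     0     1     2     3     4     5     6     7     8     9    10    11    12    13    14    15    16    17    18
          1     1     1     1     1     1     1     1     1     1     1     1     1     1     1     1     1     1     1     1
          4     1     1     1     1     2     2     2     2     3     3     3     3     4     4     4     4     5     5     5
          7     1     1     1     1     2     2     2     3     4     4     4     5     6     6     7     8     9     9    10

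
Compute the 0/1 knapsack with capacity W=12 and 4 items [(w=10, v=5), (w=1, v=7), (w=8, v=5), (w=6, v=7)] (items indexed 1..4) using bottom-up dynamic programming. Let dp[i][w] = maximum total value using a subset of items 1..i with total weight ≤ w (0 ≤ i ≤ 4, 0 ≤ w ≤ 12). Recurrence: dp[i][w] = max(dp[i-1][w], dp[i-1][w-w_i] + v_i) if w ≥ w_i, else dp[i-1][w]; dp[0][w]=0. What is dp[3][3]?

7

i\w   0   1   2   3   4   5   6   7   8   9  10  11  12
  0   0   0   0   0   0   0   0   0   0   0   0   0   0
  1   0   0   0   0   0   0   0   0   0   0   5   5   5
  2   0   7   7   7   7   7   7   7   7   7   7  12  12
  3   0   7   7   7   7   7   7   7   7  12  12  12  12
  4   0   7   7   7   7   7   7  14  14  14  14  14  14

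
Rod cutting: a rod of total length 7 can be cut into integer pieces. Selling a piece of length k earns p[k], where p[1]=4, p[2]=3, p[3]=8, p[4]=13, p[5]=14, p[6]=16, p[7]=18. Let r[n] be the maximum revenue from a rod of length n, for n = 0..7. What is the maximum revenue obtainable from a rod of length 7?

28

   n    0    1    2    3    4    5    6    7
r[n]    0    4    8   12   16   20   24   28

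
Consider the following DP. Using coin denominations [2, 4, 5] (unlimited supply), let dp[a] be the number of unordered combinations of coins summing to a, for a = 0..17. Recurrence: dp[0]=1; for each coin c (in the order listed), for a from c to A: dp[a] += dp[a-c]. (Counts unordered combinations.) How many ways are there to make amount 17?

after  coin     0     1     2     3     4     5     6     7     8     9    10    11    12    13    14    15    16    17
          2     1     0     1     0     1     0     1     0     1     0     1     0     1     0     1     0     1     0
          4     1     0     1     0     2     0     2     0     3     0     3     0     4     0     4     0     5     0
          5     1     0     1     0     2     1     2     1     3     2     4     2     5     3     6     4     7     5

5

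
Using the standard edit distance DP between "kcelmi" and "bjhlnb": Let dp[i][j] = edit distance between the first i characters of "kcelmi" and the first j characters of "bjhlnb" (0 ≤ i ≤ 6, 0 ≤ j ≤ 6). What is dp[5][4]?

   ''  b  j  h  l  n  b
''  0  1  2  3  4  5  6
 k  1  1  2  3  4  5  6
 c  2  2  2  3  4  5  6
 e  3  3  3  3  4  5  6
 l  4  4  4  4  3  4  5
 m  5  5  5  5  4  4  5
 i  6  6  6  6  5  5  5

4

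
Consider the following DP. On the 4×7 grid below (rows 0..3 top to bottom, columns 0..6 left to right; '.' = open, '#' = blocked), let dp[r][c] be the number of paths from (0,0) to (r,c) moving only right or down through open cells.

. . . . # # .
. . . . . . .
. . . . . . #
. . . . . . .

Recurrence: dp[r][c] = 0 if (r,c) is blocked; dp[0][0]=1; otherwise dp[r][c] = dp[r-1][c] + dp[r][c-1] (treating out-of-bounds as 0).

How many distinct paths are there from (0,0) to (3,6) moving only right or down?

r\c   0   1   2   3   4   5   6
  0   1   1   1   1   0   0   0
  1   1   2   3   4   4   4   4
  2   1   3   6  10  14  18   0
  3   1   4  10  20  34  52  52

52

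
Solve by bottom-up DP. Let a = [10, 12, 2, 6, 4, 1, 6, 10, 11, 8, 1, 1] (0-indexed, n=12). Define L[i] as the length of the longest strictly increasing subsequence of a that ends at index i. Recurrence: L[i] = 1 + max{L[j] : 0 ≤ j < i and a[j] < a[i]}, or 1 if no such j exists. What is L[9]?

   i    0    1    2    3    4    5    6    7    8    9   10   11
a[i]   10   12    2    6    4    1    6   10   11    8    1    1
L[i]    1    2    1    2    2    1    3    4    5    4    1    1

4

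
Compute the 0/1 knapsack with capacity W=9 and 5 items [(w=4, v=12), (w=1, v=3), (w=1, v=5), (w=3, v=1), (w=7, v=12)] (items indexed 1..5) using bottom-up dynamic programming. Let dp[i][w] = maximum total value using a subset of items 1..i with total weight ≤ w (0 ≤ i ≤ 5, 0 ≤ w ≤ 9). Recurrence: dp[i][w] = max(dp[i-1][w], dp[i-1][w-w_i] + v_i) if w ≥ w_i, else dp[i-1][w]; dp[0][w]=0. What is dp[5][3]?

i\w   0   1   2   3   4   5   6   7   8   9
  0   0   0   0   0   0   0   0   0   0   0
  1   0   0   0   0  12  12  12  12  12  12
  2   0   3   3   3  12  15  15  15  15  15
  3   0   5   8   8  12  17  20  20  20  20
  4   0   5   8   8  12  17  20  20  20  21
  5   0   5   8   8  12  17  20  20  20  21

8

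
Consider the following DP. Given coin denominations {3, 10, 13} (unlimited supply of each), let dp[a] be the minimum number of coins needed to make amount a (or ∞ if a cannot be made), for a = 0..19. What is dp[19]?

 a  0  1  2  3  4  5  6  7  8  9 10 11 12 13 14 15 16 17 18 19
dp  0  -  -  1  -  -  2  -  -  3  1  -  4  1  -  5  2  -  6  3
(- denotes ∞ / unreachable)

3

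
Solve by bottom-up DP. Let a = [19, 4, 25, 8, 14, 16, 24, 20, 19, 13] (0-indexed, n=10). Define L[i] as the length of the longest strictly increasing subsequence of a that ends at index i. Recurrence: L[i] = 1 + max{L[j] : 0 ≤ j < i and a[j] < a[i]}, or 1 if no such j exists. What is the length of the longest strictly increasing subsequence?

   i    0    1    2    3    4    5    6    7    8    9
a[i]   19    4   25    8   14   16   24   20   19   13
L[i]    1    1    2    2    3    4    5    5    5    3

5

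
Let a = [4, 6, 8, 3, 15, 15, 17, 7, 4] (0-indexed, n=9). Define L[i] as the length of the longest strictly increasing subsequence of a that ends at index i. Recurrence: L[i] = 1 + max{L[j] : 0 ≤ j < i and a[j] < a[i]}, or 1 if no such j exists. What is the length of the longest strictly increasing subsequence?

   i    0    1    2    3    4    5    6    7    8
a[i]    4    6    8    3   15   15   17    7    4
L[i]    1    2    3    1    4    4    5    3    2

5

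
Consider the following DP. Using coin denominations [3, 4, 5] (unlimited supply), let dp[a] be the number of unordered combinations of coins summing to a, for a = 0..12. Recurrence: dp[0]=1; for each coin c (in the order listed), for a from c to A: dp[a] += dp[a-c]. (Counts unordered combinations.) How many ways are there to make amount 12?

3

after  coin     0     1     2     3     4     5     6     7     8     9    10    11    12
          3     1     0     0     1     0     0     1     0     0     1     0     0     1
          4     1     0     0     1     1     0     1     1     1     1     1     1     2
          5     1     0     0     1     1     1     1     1     2     2     2     2     3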